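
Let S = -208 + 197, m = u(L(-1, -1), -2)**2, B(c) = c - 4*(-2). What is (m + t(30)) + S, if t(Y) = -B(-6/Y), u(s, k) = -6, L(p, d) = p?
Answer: 86/5 ≈ 17.200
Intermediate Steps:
B(c) = 8 + c (B(c) = c + 8 = 8 + c)
t(Y) = -8 + 6/Y (t(Y) = -(8 - 6/Y) = -8 + 6/Y)
m = 36 (m = (-6)**2 = 36)
S = -11
(m + t(30)) + S = (36 + (-8 + 6/30)) - 11 = (36 + (-8 + 6*(1/30))) - 11 = (36 + (-8 + 1/5)) - 11 = (36 - 39/5) - 11 = 141/5 - 11 = 86/5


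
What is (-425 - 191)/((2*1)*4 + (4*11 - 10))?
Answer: -44/3 ≈ -14.667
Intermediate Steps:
(-425 - 191)/((2*1)*4 + (4*11 - 10)) = -616/(2*4 + (44 - 10)) = -616/(8 + 34) = -616/42 = -616*1/42 = -44/3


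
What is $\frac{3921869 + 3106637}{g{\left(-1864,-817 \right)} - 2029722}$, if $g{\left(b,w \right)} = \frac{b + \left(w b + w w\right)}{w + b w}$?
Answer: $- \frac{10697885155926}{3089378805749} \approx -3.4628$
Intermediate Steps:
$g{\left(b,w \right)} = \frac{b + w^{2} + b w}{w + b w}$ ($g{\left(b,w \right)} = \frac{b + \left(b w + w^{2}\right)}{w + b w} = \frac{b + \left(w^{2} + b w\right)}{w + b w} = \frac{b + w^{2} + b w}{w + b w}$)
$\frac{3921869 + 3106637}{g{\left(-1864,-817 \right)} - 2029722} = \frac{3921869 + 3106637}{\frac{-1864 + \left(-817\right)^{2} - -1522888}{\left(-817\right) \left(1 - 1864\right)} - 2029722} = \frac{7028506}{- \frac{-1864 + 667489 + 1522888}{817 \left(-1863\right)} - 2029722} = \frac{7028506}{\left(- \frac{1}{817}\right) \left(- \frac{1}{1863}\right) 2188513 - 2029722} = \frac{7028506}{\frac{2188513}{1522071} - 2029722} = \frac{7028506}{- \frac{3089378805749}{1522071}} = 7028506 \left(- \frac{1522071}{3089378805749}\right) = - \frac{10697885155926}{3089378805749}$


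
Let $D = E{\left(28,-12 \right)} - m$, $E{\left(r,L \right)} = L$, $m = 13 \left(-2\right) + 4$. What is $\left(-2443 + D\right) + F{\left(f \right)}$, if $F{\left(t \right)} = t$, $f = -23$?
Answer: $-2456$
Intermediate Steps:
$m = -22$ ($m = -26 + 4 = -22$)
$D = 10$ ($D = -12 - -22 = -12 + 22 = 10$)
$\left(-2443 + D\right) + F{\left(f \right)} = \left(-2443 + 10\right) - 23 = -2433 - 23 = -2456$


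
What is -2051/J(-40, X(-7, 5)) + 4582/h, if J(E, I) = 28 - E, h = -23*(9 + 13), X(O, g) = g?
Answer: -674691/17204 ≈ -39.217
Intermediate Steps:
h = -506 (h = -23*22 = -506)
-2051/J(-40, X(-7, 5)) + 4582/h = -2051/(28 - 1*(-40)) + 4582/(-506) = -2051/(28 + 40) + 4582*(-1/506) = -2051/68 - 2291/253 = -674691/17204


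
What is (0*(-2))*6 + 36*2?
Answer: 72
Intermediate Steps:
(0*(-2))*6 + 36*2 = 0*6 + 72 = 0 + 72 = 72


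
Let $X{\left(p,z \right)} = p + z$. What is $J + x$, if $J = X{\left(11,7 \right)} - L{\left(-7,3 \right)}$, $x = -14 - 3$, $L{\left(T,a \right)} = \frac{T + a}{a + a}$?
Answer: $\frac{5}{3} \approx 1.6667$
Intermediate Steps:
$L{\left(T,a \right)} = \frac{T + a}{2 a}$
$x = -17$
$J = \frac{56}{3}$ ($J = \left(11 + 7\right) - \frac{-7 + 3}{2 \cdot 3} = 18 - \frac{1}{2} \cdot \frac{1}{3} \left(-4\right) = 18 - - \frac{2}{3} = 18 + \frac{2}{3} = \frac{56}{3} \approx 18.667$)
$J + x = \frac{56}{3} - 17 = \frac{5}{3}$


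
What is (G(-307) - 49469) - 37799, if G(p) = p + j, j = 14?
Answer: -87561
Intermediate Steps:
G(p) = 14 + p (G(p) = p + 14 = 14 + p)
(G(-307) - 49469) - 37799 = ((14 - 307) - 49469) - 37799 = (-293 - 49469) - 37799 = -49762 - 37799 = -87561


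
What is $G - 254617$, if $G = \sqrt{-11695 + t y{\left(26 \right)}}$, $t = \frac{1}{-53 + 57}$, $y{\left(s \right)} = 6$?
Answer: $-254617 + \frac{i \sqrt{46774}}{2} \approx -2.5462 \cdot 10^{5} + 108.14 i$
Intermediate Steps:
$t = \frac{1}{4} \approx 0.25$
$G = \frac{i \sqrt{46774}}{2}$ ($G = \sqrt{-11695 + \frac{1}{4} \cdot 6} = \sqrt{-11695 + \frac{3}{2}} = \sqrt{- \frac{23387}{2}} = \frac{i \sqrt{46774}}{2} \approx 108.14 i$)
$G - 254617 = \frac{i \sqrt{46774}}{2} - 254617 = -254617 + \frac{i \sqrt{46774}}{2}$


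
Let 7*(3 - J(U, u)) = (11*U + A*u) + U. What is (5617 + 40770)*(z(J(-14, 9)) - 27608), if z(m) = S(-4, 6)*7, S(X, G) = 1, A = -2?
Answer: -1280327587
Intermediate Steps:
J(U, u) = 3 - 12*U/7 + 2*u/7 (J(U, u) = 3 - ((11*U - 2*u) + U)/7 = 3 - ((-2*u + 11*U) + U)/7 = 3 - (-2*u + 12*U)/7 = 3 + (-12*U/7 + 2*u/7) = 3 - 12*U/7 + 2*u/7)
z(m) = 7 (z(m) = 1*7 = 7)
(5617 + 40770)*(z(J(-14, 9)) - 27608) = (5617 + 40770)*(7 - 27608) = 46387*(-27601) = -1280327587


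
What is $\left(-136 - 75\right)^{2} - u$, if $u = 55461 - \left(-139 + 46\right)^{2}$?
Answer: $-2291$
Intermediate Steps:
$u = 46812$ ($u = 55461 - \left(-93\right)^{2} = 55461 - 8649 = 46812$)
$\left(-136 - 75\right)^{2} - u = \left(-136 - 75\right)^{2} - 46812 = \left(-211\right)^{2} - 46812 = 44521 - 46812 = -2291$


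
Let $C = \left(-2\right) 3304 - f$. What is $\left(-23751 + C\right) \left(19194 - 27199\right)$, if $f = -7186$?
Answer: $185499865$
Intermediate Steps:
$C = 578$ ($C = \left(-2\right) 3304 - -7186 = -6608 + 7186 = 578$)
$\left(-23751 + C\right) \left(19194 - 27199\right) = \left(-23751 + 578\right) \left(19194 - 27199\right) = \left(-23173\right) \left(-8005\right) = 185499865$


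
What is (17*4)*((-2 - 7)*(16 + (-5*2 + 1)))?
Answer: -4284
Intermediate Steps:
(17*4)*((-2 - 7)*(16 + (-5*2 + 1))) = 68*(-9*(16 + (-10 + 1))) = 68*(-9*(16 - 9)) = 68*(-9*7) = 68*(-63) = -4284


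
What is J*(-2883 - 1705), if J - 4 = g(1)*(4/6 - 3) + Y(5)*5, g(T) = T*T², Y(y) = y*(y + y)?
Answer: -3463940/3 ≈ -1.1546e+6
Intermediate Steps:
Y(y) = 2*y² (Y(y) = y*(2*y) = 2*y²)
g(T) = T³
J = 755/3 (J = 4 + (1³*(4/6 - 3) + (2*5²)*5) = 4 + (1*(4*(⅙) - 3) + (2*25)*5) = 4 + (1*(⅔ - 3) + 50*5) = 4 + (1*(-7/3) + 250) = 4 + (-7/3 + 250) = 4 + 743/3 = 755/3 ≈ 251.67)
J*(-2883 - 1705) = 755*(-2883 - 1705)/3 = (755/3)*(-4588) = -3463940/3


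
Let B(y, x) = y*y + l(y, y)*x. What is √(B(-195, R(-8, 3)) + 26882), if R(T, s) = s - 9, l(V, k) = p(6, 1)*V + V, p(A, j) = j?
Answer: √67247 ≈ 259.32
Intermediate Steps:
l(V, k) = 2*V (l(V, k) = 1*V + V = V + V = 2*V)
R(T, s) = -9 + s
B(y, x) = y² + 2*x*y (B(y, x) = y*y + (2*y)*x = y² + 2*x*y)
√(B(-195, R(-8, 3)) + 26882) = √(-195*(-195 + 2*(-9 + 3)) + 26882) = √(-195*(-195 + 2*(-6)) + 26882) = √(-195*(-195 - 12) + 26882) = √(-195*(-207) + 26882) = √(40365 + 26882) = √67247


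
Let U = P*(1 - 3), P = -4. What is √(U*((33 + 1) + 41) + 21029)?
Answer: √21629 ≈ 147.07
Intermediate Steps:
U = 8 (U = -4*(1 - 3) = -4*(-2) = 8)
√(U*((33 + 1) + 41) + 21029) = √(8*((33 + 1) + 41) + 21029) = √(8*(34 + 41) + 21029) = √(8*75 + 21029) = √(600 + 21029) = √21629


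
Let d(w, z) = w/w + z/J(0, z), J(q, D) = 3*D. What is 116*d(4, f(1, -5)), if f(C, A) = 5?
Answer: 464/3 ≈ 154.67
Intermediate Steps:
d(w, z) = 4/3 (d(w, z) = w/w + z/((3*z)) = 1 + z*(1/(3*z)) = 1 + ⅓ = 4/3)
116*d(4, f(1, -5)) = 116*(4/3) = 464/3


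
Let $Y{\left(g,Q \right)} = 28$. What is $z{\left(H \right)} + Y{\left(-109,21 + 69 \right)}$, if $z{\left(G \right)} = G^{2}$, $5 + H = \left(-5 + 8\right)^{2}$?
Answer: $44$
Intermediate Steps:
$H = 4$ ($H = -5 + \left(-5 + 8\right)^{2} = -5 + 3^{2} = -5 + 9 = 4$)
$z{\left(H \right)} + Y{\left(-109,21 + 69 \right)} = 4^{2} + 28 = 16 + 28 = 44$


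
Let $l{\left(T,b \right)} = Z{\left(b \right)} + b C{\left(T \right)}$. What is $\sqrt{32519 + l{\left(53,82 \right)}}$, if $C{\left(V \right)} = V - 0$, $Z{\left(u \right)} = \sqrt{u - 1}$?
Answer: $\sqrt{36874} \approx 192.03$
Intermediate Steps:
$Z{\left(u \right)} = \sqrt{-1 + u}$
$C{\left(V \right)} = V$ ($C{\left(V \right)} = V + 0 = V$)
$l{\left(T,b \right)} = \sqrt{-1 + b} + T b$ ($l{\left(T,b \right)} = \sqrt{-1 + b} + b T = \sqrt{-1 + b} + T b$)
$\sqrt{32519 + l{\left(53,82 \right)}} = \sqrt{32519 + \left(\sqrt{-1 + 82} + 53 \cdot 82\right)} = \sqrt{32519 + \left(\sqrt{81} + 4346\right)} = \sqrt{32519 + \left(9 + 4346\right)} = \sqrt{32519 + 4355} = \sqrt{36874}$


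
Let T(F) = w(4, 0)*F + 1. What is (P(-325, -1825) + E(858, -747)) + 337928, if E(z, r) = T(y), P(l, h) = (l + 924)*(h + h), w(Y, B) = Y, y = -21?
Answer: -1848505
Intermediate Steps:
P(l, h) = 2*h*(924 + l) (P(l, h) = (924 + l)*(2*h) = 2*h*(924 + l))
T(F) = 1 + 4*F (T(F) = 4*F + 1 = 1 + 4*F)
E(z, r) = -83 (E(z, r) = 1 + 4*(-21) = 1 - 84 = -83)
(P(-325, -1825) + E(858, -747)) + 337928 = (2*(-1825)*(924 - 325) - 83) + 337928 = (2*(-1825)*599 - 83) + 337928 = (-2186350 - 83) + 337928 = -2186433 + 337928 = -1848505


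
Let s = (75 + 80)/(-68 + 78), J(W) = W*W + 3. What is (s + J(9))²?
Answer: 39601/4 ≈ 9900.3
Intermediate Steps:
J(W) = 3 + W² (J(W) = W² + 3 = 3 + W²)
s = 31/2 (s = 155/10 = 155*(⅒) = 31/2 ≈ 15.500)
(s + J(9))² = (31/2 + (3 + 9²))² = (31/2 + (3 + 81))² = (31/2 + 84)² = (199/2)² = 39601/4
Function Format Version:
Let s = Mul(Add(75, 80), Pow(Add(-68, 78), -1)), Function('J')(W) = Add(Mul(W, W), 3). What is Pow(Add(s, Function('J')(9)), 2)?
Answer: Rational(39601, 4) ≈ 9900.3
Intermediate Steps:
Function('J')(W) = Add(3, Pow(W, 2)) (Function('J')(W) = Add(Pow(W, 2), 3) = Add(3, Pow(W, 2)))
s = Rational(31, 2) (s = Mul(155, Pow(10, -1)) = Mul(155, Rational(1, 10)) = Rational(31, 2) ≈ 15.500)
Pow(Add(s, Function('J')(9)), 2) = Pow(Add(Rational(31, 2), Add(3, Pow(9, 2))), 2) = Pow(Add(Rational(31, 2), Add(3, 81)), 2) = Pow(Add(Rational(31, 2), 84), 2) = Pow(Rational(199, 2), 2) = Rational(39601, 4)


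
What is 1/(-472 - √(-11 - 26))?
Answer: I/(√37 - 472*I) ≈ -0.0021183 + 2.7299e-5*I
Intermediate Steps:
1/(-472 - √(-11 - 26)) = 1/(-472 - √(-37)) = 1/(-472 - I*√37)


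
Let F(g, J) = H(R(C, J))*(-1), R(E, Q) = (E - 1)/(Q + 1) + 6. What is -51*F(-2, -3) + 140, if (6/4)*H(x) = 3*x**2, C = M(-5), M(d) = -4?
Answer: 15019/2 ≈ 7509.5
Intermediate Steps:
C = -4
R(E, Q) = 6 + (-1 + E)/(1 + Q) (R(E, Q) = (-1 + E)/(1 + Q) + 6 = 6 + (-1 + E)/(1 + Q))
H(x) = 2*x**2 (H(x) = 2*(3*x**2)/3 = 2*x**2)
F(g, J) = -2*(1 + 6*J)**2/(1 + J)**2 (F(g, J) = (2*((5 - 4 + 6*J)/(1 + J))**2)*(-1) = (2*((1 + 6*J)/(1 + J))**2)*(-1) = (2*((1 + 6*J)**2/(1 + J)**2))*(-1) = (2*(1 + 6*J)**2/(1 + J)**2)*(-1) = -2*(1 + 6*J)**2/(1 + J)**2)
-51*F(-2, -3) + 140 = -(-102)*(1 + 6*(-3))**2/(1 - 3)**2 + 140 = -(-102)*(1 - 18)**2/(-2)**2 + 140 = -(-102)*(-17)**2/4 + 140 = -(-102)*289/4 + 140 = -51*(-289/2) + 140 = 14739/2 + 140 = 15019/2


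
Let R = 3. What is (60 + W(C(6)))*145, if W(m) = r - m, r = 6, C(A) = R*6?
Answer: 6960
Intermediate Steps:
C(A) = 18 (C(A) = 3*6 = 18)
W(m) = 6 - m
(60 + W(C(6)))*145 = (60 + (6 - 1*18))*145 = (60 + (6 - 18))*145 = (60 - 12)*145 = 48*145 = 6960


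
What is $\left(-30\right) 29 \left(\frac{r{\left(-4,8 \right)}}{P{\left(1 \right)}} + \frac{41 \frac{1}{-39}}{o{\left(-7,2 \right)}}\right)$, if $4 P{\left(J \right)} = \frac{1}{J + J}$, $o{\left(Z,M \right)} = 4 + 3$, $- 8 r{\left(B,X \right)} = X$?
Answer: $\frac{645250}{91} \approx 7090.7$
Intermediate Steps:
$r{\left(B,X \right)} = - \frac{X}{8}$
$o{\left(Z,M \right)} = 7$
$P{\left(J \right)} = \frac{1}{8 J}$ ($P{\left(J \right)} = \frac{1}{4 \left(J + J\right)} = \frac{1}{4 \cdot 2 J} = \frac{\frac{1}{2} \frac{1}{J}}{4} = \frac{1}{8 J}$)
$\left(-30\right) 29 \left(\frac{r{\left(-4,8 \right)}}{P{\left(1 \right)}} + \frac{41 \frac{1}{-39}}{o{\left(-7,2 \right)}}\right) = \left(-30\right) 29 \left(\frac{\left(- \frac{1}{8}\right) 8}{\frac{1}{8} \cdot 1^{-1}} + \frac{41 \frac{1}{-39}}{7}\right) = - 870 \left(- \frac{1}{\frac{1}{8} \cdot 1} + 41 \left(- \frac{1}{39}\right) \frac{1}{7}\right) = - 870 \left(- \frac{1}{\frac{1}{8}} - \frac{41}{273}\right) = - 870 \left(\left(-1\right) 8 - \frac{41}{273}\right) = - 870 \left(-8 - \frac{41}{273}\right) = \left(-870\right) \left(- \frac{2225}{273}\right) = \frac{645250}{91}$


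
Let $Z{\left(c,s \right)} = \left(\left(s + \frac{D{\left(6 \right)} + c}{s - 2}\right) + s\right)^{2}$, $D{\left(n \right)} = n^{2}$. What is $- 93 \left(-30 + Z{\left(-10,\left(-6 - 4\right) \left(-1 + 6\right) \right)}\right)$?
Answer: $- \frac{3746133}{4} \approx -9.3653 \cdot 10^{5}$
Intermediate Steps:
$Z{\left(c,s \right)} = \left(2 s + \frac{36 + c}{-2 + s}\right)^{2}$ ($Z{\left(c,s \right)} = \left(\left(s + \frac{6^{2} + c}{s - 2}\right) + s\right)^{2} = \left(\left(s + \frac{36 + c}{-2 + s}\right) + s\right)^{2} = \left(2 s + \frac{36 + c}{-2 + s}\right)^{2}$)
$- 93 \left(-30 + Z{\left(-10,\left(-6 - 4\right) \left(-1 + 6\right) \right)}\right) = - 93 \left(-30 + \frac{\left(36 - 10 - 4 \left(-6 - 4\right) \left(-1 + 6\right) + 2 \left(\left(-6 - 4\right) \left(-1 + 6\right)\right)^{2}\right)^{2}}{\left(-2 + \left(-6 - 4\right) \left(-1 + 6\right)\right)^{2}}\right) = - 93 \left(-30 + \frac{\left(36 - 10 - 4 \left(\left(-10\right) 5\right) + 2 \left(\left(-10\right) 5\right)^{2}\right)^{2}}{\left(-2 - 50\right)^{2}}\right) = - 93 \left(-30 + \frac{\left(36 - 10 - -200 + 2 \left(-50\right)^{2}\right)^{2}}{\left(-2 - 50\right)^{2}}\right) = - 93 \left(-30 + \frac{\left(36 - 10 + 200 + 2 \cdot 2500\right)^{2}}{2704}\right) = - 93 \left(-30 + \frac{\left(36 - 10 + 200 + 5000\right)^{2}}{2704}\right) = - 93 \left(-30 + \frac{5226^{2}}{2704}\right) = - 93 \left(-30 + \frac{1}{2704} \cdot 27311076\right) = - 93 \left(-30 + \frac{40401}{4}\right) = \left(-93\right) \frac{40281}{4} = - \frac{3746133}{4}$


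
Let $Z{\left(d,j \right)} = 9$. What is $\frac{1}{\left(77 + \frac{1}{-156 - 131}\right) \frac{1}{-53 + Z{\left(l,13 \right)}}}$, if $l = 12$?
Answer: $- \frac{6314}{11049} \approx -0.57145$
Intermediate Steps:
$\frac{1}{\left(77 + \frac{1}{-156 - 131}\right) \frac{1}{-53 + Z{\left(l,13 \right)}}} = \frac{1}{\left(77 + \frac{1}{-156 - 131}\right) \frac{1}{-53 + 9}} = \frac{1}{\left(77 + \frac{1}{-287}\right) \frac{1}{-44}} = \frac{1}{\left(77 - \frac{1}{287}\right) \left(- \frac{1}{44}\right)} = \frac{1}{\frac{22098}{287} \left(- \frac{1}{44}\right)} = \frac{1}{- \frac{11049}{6314}} = - \frac{6314}{11049}$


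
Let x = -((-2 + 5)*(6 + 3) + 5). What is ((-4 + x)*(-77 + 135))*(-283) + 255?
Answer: 591159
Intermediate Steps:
x = -32 (x = -(3*9 + 5) = -(27 + 5) = -1*32 = -32)
((-4 + x)*(-77 + 135))*(-283) + 255 = ((-4 - 32)*(-77 + 135))*(-283) + 255 = -36*58*(-283) + 255 = -2088*(-283) + 255 = 590904 + 255 = 591159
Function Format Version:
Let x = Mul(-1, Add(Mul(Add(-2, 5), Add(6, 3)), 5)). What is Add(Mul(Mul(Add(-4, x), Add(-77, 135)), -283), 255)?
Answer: 591159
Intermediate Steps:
x = -32 (x = Mul(-1, Add(Mul(3, 9), 5)) = Mul(-1, Add(27, 5)) = Mul(-1, 32) = -32)
Add(Mul(Mul(Add(-4, x), Add(-77, 135)), -283), 255) = Add(Mul(Mul(Add(-4, -32), Add(-77, 135)), -283), 255) = Add(Mul(Mul(-36, 58), -283), 255) = Add(Mul(-2088, -283), 255) = Add(590904, 255) = 591159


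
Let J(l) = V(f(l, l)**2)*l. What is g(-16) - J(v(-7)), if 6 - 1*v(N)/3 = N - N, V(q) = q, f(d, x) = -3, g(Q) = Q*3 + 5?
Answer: -205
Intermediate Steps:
g(Q) = 5 + 3*Q (g(Q) = 3*Q + 5 = 5 + 3*Q)
v(N) = 18 (v(N) = 18 - 3*(N - N) = 18 - 3*0 = 18 + 0 = 18)
J(l) = 9*l (J(l) = (-3)**2*l = 9*l)
g(-16) - J(v(-7)) = (5 + 3*(-16)) - 9*18 = (5 - 48) - 1*162 = -43 - 162 = -205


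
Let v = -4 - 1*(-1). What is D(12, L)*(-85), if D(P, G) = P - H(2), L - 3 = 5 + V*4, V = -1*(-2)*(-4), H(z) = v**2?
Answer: -255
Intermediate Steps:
v = -3 (v = -4 + 1 = -3)
H(z) = 9 (H(z) = (-3)**2 = 9)
V = -8 (V = 2*(-4) = -8)
L = -24 (L = 3 + (5 - 8*4) = 3 + (5 - 32) = 3 - 27 = -24)
D(P, G) = -9 + P (D(P, G) = P - 1*9 = P - 9 = -9 + P)
D(12, L)*(-85) = (-9 + 12)*(-85) = 3*(-85) = -255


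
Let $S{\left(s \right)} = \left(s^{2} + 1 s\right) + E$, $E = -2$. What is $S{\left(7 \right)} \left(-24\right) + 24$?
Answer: $-1272$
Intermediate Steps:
$S{\left(s \right)} = -2 + s + s^{2}$ ($S{\left(s \right)} = \left(s^{2} + 1 s\right) - 2 = \left(s^{2} + s\right) - 2 = \left(s + s^{2}\right) - 2 = -2 + s + s^{2}$)
$S{\left(7 \right)} \left(-24\right) + 24 = \left(-2 + 7 + 7^{2}\right) \left(-24\right) + 24 = \left(-2 + 7 + 49\right) \left(-24\right) + 24 = 54 \left(-24\right) + 24 = -1296 + 24 = -1272$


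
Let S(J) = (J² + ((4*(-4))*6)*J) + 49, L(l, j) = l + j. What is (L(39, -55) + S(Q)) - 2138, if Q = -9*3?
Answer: 1216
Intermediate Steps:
L(l, j) = j + l
Q = -27
S(J) = 49 + J² - 96*J (S(J) = (J² + (-16*6)*J) + 49 = (J² - 96*J) + 49 = 49 + J² - 96*J)
(L(39, -55) + S(Q)) - 2138 = ((-55 + 39) + (49 + (-27)² - 96*(-27))) - 2138 = (-16 + (49 + 729 + 2592)) - 2138 = (-16 + 3370) - 2138 = 3354 - 2138 = 1216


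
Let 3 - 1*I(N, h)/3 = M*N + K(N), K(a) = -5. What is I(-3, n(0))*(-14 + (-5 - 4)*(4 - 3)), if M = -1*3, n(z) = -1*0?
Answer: 69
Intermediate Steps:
n(z) = 0
M = -3
I(N, h) = 24 + 9*N (I(N, h) = 9 - 3*(-3*N - 5) = 9 - 3*(-5 - 3*N) = 9 + (15 + 9*N) = 24 + 9*N)
I(-3, n(0))*(-14 + (-5 - 4)*(4 - 3)) = (24 + 9*(-3))*(-14 + (-5 - 4)*(4 - 3)) = (24 - 27)*(-14 - 9*1) = -3*(-14 - 9) = -3*(-23) = 69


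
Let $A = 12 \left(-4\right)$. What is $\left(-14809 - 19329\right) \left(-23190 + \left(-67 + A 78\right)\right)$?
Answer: $921760138$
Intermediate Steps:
$A = -48$
$\left(-14809 - 19329\right) \left(-23190 + \left(-67 + A 78\right)\right) = \left(-14809 - 19329\right) \left(-23190 - 3811\right) = - 34138 \left(-23190 - 3811\right) = \left(-34138\right) \left(-27001\right) = 921760138$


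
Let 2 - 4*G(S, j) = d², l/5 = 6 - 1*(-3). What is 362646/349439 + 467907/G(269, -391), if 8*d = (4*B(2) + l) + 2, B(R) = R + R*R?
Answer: -41855486588490/1716793807 ≈ -24380.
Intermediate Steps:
l = 45 (l = 5*(6 - 1*(-3)) = 5*(6 + 3) = 5*9 = 45)
B(R) = R + R²
d = 71/8 (d = ((4*(2*(1 + 2)) + 45) + 2)/8 = ((4*(2*3) + 45) + 2)/8 = ((4*6 + 45) + 2)/8 = ((24 + 45) + 2)/8 = (69 + 2)/8 = (⅛)*71 = 71/8 ≈ 8.8750)
G(S, j) = -4913/256 (G(S, j) = ½ - (71/8)²/4 = ½ - ¼*5041/64 = ½ - 5041/256 = -4913/256)
362646/349439 + 467907/G(269, -391) = 362646/349439 + 467907/(-4913/256) = 362646*(1/349439) + 467907*(-256/4913) = 362646/349439 - 119784192/4913 = -41855486588490/1716793807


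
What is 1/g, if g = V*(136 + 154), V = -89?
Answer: -1/25810 ≈ -3.8745e-5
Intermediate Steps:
g = -25810 (g = -89*(136 + 154) = -89*290 = -25810)
1/g = 1/(-25810) = -1/25810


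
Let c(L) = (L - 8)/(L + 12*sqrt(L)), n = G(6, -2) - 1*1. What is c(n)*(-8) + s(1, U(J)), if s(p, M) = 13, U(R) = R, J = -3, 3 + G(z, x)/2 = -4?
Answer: 1883/159 - 736*I*sqrt(15)/795 ≈ 11.843 - 3.5856*I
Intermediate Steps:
G(z, x) = -14 (G(z, x) = -6 + 2*(-4) = -6 - 8 = -14)
n = -15 (n = -14 - 1*1 = -14 - 1 = -15)
c(L) = (-8 + L)/(L + 12*sqrt(L))
c(n)*(-8) + s(1, U(J)) = ((-8 - 15)/(-15 + 12*sqrt(-15)))*(-8) + 13 = (-23/(-15 + 12*(I*sqrt(15))))*(-8) + 13 = (-23/(-15 + 12*I*sqrt(15)))*(-8) + 13 = -23/(-15 + 12*I*sqrt(15))*(-8) + 13 = 184/(-15 + 12*I*sqrt(15)) + 13 = 13 + 184/(-15 + 12*I*sqrt(15))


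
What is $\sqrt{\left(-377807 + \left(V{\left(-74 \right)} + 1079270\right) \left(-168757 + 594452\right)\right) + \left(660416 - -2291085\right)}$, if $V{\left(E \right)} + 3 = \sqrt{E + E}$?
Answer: $\sqrt{459441139259 + 851390 i \sqrt{37}} \approx 6.7782 \cdot 10^{5} + 4.0 i$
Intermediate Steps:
$V{\left(E \right)} = -3 + \sqrt{2} \sqrt{E}$ ($V{\left(E \right)} = -3 + \sqrt{E + E} = -3 + \sqrt{2 E} = -3 + \sqrt{2} \sqrt{E}$)
$\sqrt{\left(-377807 + \left(V{\left(-74 \right)} + 1079270\right) \left(-168757 + 594452\right)\right) + \left(660416 - -2291085\right)} = \sqrt{\left(-377807 + \left(\left(-3 + \sqrt{2} \sqrt{-74}\right) + 1079270\right) \left(-168757 + 594452\right)\right) + \left(660416 - -2291085\right)} = \sqrt{\left(-377807 + \left(\left(-3 + \sqrt{2} i \sqrt{74}\right) + 1079270\right) 425695\right) + \left(660416 + 2291085\right)} = \sqrt{\left(-377807 + \left(\left(-3 + 2 i \sqrt{37}\right) + 1079270\right) 425695\right) + 2951501} = \sqrt{\left(-377807 + \left(1079267 + 2 i \sqrt{37}\right) 425695\right) + 2951501} = \sqrt{\left(-377807 + \left(459438565565 + 851390 i \sqrt{37}\right)\right) + 2951501} = \sqrt{\left(459438187758 + 851390 i \sqrt{37}\right) + 2951501} = \sqrt{459441139259 + 851390 i \sqrt{37}}$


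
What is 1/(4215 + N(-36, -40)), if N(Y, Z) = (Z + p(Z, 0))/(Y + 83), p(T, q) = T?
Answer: 47/198025 ≈ 0.00023734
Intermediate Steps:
N(Y, Z) = 2*Z/(83 + Y) (N(Y, Z) = (Z + Z)/(Y + 83) = (2*Z)/(83 + Y) = 2*Z/(83 + Y))
1/(4215 + N(-36, -40)) = 1/(4215 + 2*(-40)/(83 - 36)) = 1/(4215 + 2*(-40)/47) = 1/(4215 + 2*(-40)*(1/47)) = 1/(4215 - 80/47) = 1/(198025/47) = 47/198025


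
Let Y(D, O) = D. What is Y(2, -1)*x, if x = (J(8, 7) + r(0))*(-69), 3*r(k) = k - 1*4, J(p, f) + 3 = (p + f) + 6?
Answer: -2300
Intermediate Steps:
J(p, f) = 3 + f + p (J(p, f) = -3 + ((p + f) + 6) = -3 + ((f + p) + 6) = -3 + (6 + f + p) = 3 + f + p)
r(k) = -4/3 + k/3 (r(k) = (k - 1*4)/3 = (k - 4)/3 = (-4 + k)/3 = -4/3 + k/3)
x = -1150 (x = ((3 + 7 + 8) + (-4/3 + (1/3)*0))*(-69) = (18 + (-4/3 + 0))*(-69) = (18 - 4/3)*(-69) = (50/3)*(-69) = -1150)
Y(2, -1)*x = 2*(-1150) = -2300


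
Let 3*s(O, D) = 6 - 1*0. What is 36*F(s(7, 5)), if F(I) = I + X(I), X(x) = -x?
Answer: 0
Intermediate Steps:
s(O, D) = 2 (s(O, D) = (6 - 1*0)/3 = (6 + 0)/3 = (⅓)*6 = 2)
F(I) = 0 (F(I) = I - I = 0)
36*F(s(7, 5)) = 36*0 = 0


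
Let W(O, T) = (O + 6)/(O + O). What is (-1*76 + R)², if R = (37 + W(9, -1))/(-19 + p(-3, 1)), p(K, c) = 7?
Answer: 32478601/5184 ≈ 6265.2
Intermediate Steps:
W(O, T) = (6 + O)/(2*O) (W(O, T) = (6 + O)/((2*O)) = (6 + O)*(1/(2*O)) = (6 + O)/(2*O))
R = -227/72 (R = (37 + (½)*(6 + 9)/9)/(-19 + 7) = (37 + (½)*(⅑)*15)/(-12) = (37 + ⅚)*(-1/12) = (227/6)*(-1/12) = -227/72 ≈ -3.1528)
(-1*76 + R)² = (-1*76 - 227/72)² = (-76 - 227/72)² = (-5699/72)² = 32478601/5184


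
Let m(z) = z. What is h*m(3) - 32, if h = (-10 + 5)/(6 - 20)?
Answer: -433/14 ≈ -30.929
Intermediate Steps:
h = 5/14 (h = -5/(-14) = -5*(-1/14) = 5/14 ≈ 0.35714)
h*m(3) - 32 = (5/14)*3 - 32 = 15/14 - 32 = -433/14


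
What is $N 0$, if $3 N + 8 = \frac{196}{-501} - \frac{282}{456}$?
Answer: $0$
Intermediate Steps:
$N = - \frac{343051}{114228}$ ($N = - \frac{8}{3} + \frac{\frac{196}{-501} - \frac{282}{456}}{3} = - \frac{8}{3} + \frac{196 \left(- \frac{1}{501}\right) - \frac{47}{76}}{3} = - \frac{8}{3} + \frac{- \frac{196}{501} - \frac{47}{76}}{3} = - \frac{8}{3} + \frac{1}{3} \left(- \frac{38443}{38076}\right) = - \frac{8}{3} - \frac{38443}{114228} = - \frac{343051}{114228} \approx -3.0032$)
$N 0 = \left(- \frac{343051}{114228}\right) 0 = 0$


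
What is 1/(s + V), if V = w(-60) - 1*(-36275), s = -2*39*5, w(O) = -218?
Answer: 1/35667 ≈ 2.8037e-5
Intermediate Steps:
s = -390 (s = -78*5 = -390)
V = 36057 (V = -218 - 1*(-36275) = -218 + 36275 = 36057)
1/(s + V) = 1/(-390 + 36057) = 1/35667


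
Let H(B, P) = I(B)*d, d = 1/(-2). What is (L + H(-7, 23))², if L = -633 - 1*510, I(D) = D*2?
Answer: 1290496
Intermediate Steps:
I(D) = 2*D
d = -½ ≈ -0.50000
L = -1143 (L = -633 - 510 = -1143)
H(B, P) = -B (H(B, P) = (2*B)*(-½) = -B)
(L + H(-7, 23))² = (-1143 - 1*(-7))² = (-1143 + 7)² = (-1136)² = 1290496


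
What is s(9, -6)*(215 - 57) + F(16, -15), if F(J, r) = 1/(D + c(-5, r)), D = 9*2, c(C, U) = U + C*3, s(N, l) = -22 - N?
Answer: -58777/12 ≈ -4898.1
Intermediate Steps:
c(C, U) = U + 3*C
D = 18
F(J, r) = 1/(3 + r) (F(J, r) = 1/(18 + (r + 3*(-5))) = 1/(18 + (r - 15)) = 1/(18 + (-15 + r)) = 1/(3 + r))
s(9, -6)*(215 - 57) + F(16, -15) = (-22 - 1*9)*(215 - 57) + 1/(3 - 15) = (-22 - 9)*158 + 1/(-12) = -31*158 - 1/12 = -4898 - 1/12 = -58777/12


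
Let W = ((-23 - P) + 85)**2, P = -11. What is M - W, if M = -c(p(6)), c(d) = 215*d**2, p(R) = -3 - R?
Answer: -22744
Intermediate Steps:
M = -17415 (M = -215*(-3 - 1*6)**2 = -215*(-3 - 6)**2 = -215*(-9)**2 = -215*81 = -1*17415 = -17415)
W = 5329 (W = ((-23 - 1*(-11)) + 85)**2 = ((-23 + 11) + 85)**2 = (-12 + 85)**2 = 73**2 = 5329)
M - W = -17415 - 1*5329 = -17415 - 5329 = -22744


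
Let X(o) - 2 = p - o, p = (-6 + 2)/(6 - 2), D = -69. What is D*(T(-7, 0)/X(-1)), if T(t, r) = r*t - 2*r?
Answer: 0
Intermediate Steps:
T(t, r) = -2*r + r*t
p = -1 (p = -4/4 = -4*¼ = -1)
X(o) = 1 - o (X(o) = 2 + (-1 - o) = 1 - o)
D*(T(-7, 0)/X(-1)) = -69*0*(-2 - 7)/(1 - 1*(-1)) = -69*0*(-9)/(1 + 1) = -0/2 = -69*0 = 0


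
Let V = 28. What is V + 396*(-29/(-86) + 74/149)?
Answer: 2295026/6407 ≈ 358.21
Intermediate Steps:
V + 396*(-29/(-86) + 74/149) = 28 + 396*(-29/(-86) + 74/149) = 28 + 396*(-29*(-1/86) + 74*(1/149)) = 28 + 396*(29/86 + 74/149) = 28 + 396*(10685/12814) = 28 + 2115630/6407 = 2295026/6407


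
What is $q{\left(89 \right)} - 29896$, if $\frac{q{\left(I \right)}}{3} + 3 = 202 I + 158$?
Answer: $24503$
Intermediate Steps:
$q{\left(I \right)} = 465 + 606 I$ ($q{\left(I \right)} = -9 + 3 \left(202 I + 158\right) = -9 + 3 \left(158 + 202 I\right) = -9 + \left(474 + 606 I\right) = 465 + 606 I$)
$q{\left(89 \right)} - 29896 = \left(465 + 606 \cdot 89\right) - 29896 = \left(465 + 53934\right) - 29896 = 54399 - 29896 = 24503$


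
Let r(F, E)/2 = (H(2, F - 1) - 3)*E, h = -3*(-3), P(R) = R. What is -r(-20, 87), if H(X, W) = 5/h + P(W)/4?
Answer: 8033/6 ≈ 1338.8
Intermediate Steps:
h = 9
H(X, W) = 5/9 + W/4
r(F, E) = 2*E*(-97/36 + F/4) (r(F, E) = 2*(((5/9 + (F - 1)/4) - 3)*E) = 2*(((5/9 + (-1 + F)/4) - 3)*E) = 2*(((5/9 + (-¼ + F/4)) - 3)*E) = 2*(((11/36 + F/4) - 3)*E) = 2*((-97/36 + F/4)*E) = 2*(E*(-97/36 + F/4)) = 2*E*(-97/36 + F/4))
-r(-20, 87) = -87*(-97 + 9*(-20))/18 = -87*(-97 - 180)/18 = -87*(-277)/18 = -1*(-8033/6) = 8033/6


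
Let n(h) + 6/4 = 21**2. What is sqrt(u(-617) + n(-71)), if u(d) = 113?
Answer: sqrt(2210)/2 ≈ 23.505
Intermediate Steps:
n(h) = 879/2 (n(h) = -3/2 + 21**2 = -3/2 + 441 = 879/2)
sqrt(u(-617) + n(-71)) = sqrt(113 + 879/2) = sqrt(1105/2) = sqrt(2210)/2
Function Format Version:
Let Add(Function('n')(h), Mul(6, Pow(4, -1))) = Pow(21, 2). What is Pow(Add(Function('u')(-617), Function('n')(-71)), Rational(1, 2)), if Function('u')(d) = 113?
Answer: Mul(Rational(1, 2), Pow(2210, Rational(1, 2))) ≈ 23.505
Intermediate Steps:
Function('n')(h) = Rational(879, 2) (Function('n')(h) = Add(Rational(-3, 2), Pow(21, 2)) = Add(Rational(-3, 2), 441) = Rational(879, 2))
Pow(Add(Function('u')(-617), Function('n')(-71)), Rational(1, 2)) = Pow(Add(113, Rational(879, 2)), Rational(1, 2)) = Pow(Rational(1105, 2), Rational(1, 2)) = Mul(Rational(1, 2), Pow(2210, Rational(1, 2)))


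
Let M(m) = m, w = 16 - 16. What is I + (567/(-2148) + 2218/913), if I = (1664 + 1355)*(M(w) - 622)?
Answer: -1227543233613/653708 ≈ -1.8778e+6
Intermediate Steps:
w = 0
I = -1877818 (I = (1664 + 1355)*(0 - 622) = 3019*(-622) = -1877818)
I + (567/(-2148) + 2218/913) = -1877818 + (567/(-2148) + 2218/913) = -1877818 + (567*(-1/2148) + 2218*(1/913)) = -1877818 + (-189/716 + 2218/913) = -1877818 + 1415531/653708 = -1227543233613/653708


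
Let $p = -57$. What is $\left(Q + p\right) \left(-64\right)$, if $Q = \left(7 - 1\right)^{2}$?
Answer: $1344$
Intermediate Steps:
$Q = 36$ ($Q = 6^{2} = 36$)
$\left(Q + p\right) \left(-64\right) = \left(36 - 57\right) \left(-64\right) = \left(-21\right) \left(-64\right) = 1344$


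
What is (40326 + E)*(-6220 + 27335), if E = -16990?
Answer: 492739640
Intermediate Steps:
(40326 + E)*(-6220 + 27335) = (40326 - 16990)*(-6220 + 27335) = 23336*21115 = 492739640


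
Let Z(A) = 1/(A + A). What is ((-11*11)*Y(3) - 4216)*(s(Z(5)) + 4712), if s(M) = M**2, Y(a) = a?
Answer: -2157629379/100 ≈ -2.1576e+7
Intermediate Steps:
Z(A) = 1/(2*A)
((-11*11)*Y(3) - 4216)*(s(Z(5)) + 4712) = (-11*11*3 - 4216)*(((1/2)/5)**2 + 4712) = (-121*3 - 4216)*(((1/2)*(1/5))**2 + 4712) = (-363 - 4216)*((1/10)**2 + 4712) = -4579*(1/100 + 4712) = -4579*471201/100 = -2157629379/100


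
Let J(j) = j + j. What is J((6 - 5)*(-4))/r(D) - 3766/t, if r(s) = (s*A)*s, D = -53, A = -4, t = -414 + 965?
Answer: -10577592/1547759 ≈ -6.8341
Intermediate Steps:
t = 551
J(j) = 2*j
r(s) = -4*s² (r(s) = (s*(-4))*s = (-4*s)*s = -4*s²)
J((6 - 5)*(-4))/r(D) - 3766/t = (2*((6 - 5)*(-4)))/((-4*(-53)²)) - 3766/551 = (2*(1*(-4)))/((-4*2809)) - 3766*1/551 = (2*(-4))/(-11236) - 3766/551 = -8*(-1/11236) - 3766/551 = 2/2809 - 3766/551 = -10577592/1547759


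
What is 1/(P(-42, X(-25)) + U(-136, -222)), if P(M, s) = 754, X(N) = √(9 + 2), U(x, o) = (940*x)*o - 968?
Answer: 1/28380266 ≈ 3.5236e-8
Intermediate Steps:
U(x, o) = -968 + 940*o*x (U(x, o) = 940*o*x - 968 = -968 + 940*o*x)
X(N) = √11
1/(P(-42, X(-25)) + U(-136, -222)) = 1/(754 + (-968 + 940*(-222)*(-136))) = 1/(754 + (-968 + 28380480)) = 1/(754 + 28379512) = 1/28380266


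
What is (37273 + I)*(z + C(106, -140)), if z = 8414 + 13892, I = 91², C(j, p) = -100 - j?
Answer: 1006743400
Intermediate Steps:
I = 8281
z = 22306
(37273 + I)*(z + C(106, -140)) = (37273 + 8281)*(22306 + (-100 - 1*106)) = 45554*(22306 + (-100 - 106)) = 45554*(22306 - 206) = 45554*22100 = 1006743400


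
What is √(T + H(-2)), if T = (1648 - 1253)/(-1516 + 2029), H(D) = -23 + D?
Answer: I*√708510/171 ≈ 4.9224*I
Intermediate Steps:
T = 395/513 ≈ 0.76998
√(T + H(-2)) = √(395/513 + (-23 - 2)) = √(395/513 - 25) = √(-12430/513) = I*√708510/171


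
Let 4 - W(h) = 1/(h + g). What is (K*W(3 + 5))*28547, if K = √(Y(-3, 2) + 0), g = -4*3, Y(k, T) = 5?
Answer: 485299*√5/4 ≈ 2.7129e+5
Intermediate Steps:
g = -12
W(h) = 4 - 1/(-12 + h) (W(h) = 4 - 1/(h - 12) = 4 - 1/(-12 + h))
K = √5 (K = √(5 + 0) = √5 ≈ 2.2361)
(K*W(3 + 5))*28547 = (√5*((-49 + 4*(3 + 5))/(-12 + (3 + 5))))*28547 = (√5*((-49 + 4*8)/(-12 + 8)))*28547 = (√5*((-49 + 32)/(-4)))*28547 = (√5*(-¼*(-17)))*28547 = (√5*(17/4))*28547 = (17*√5/4)*28547 = 485299*√5/4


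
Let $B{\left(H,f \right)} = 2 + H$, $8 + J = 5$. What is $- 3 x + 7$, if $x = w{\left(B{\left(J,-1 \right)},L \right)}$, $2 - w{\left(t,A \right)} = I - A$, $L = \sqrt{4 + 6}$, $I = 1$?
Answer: $4 - 3 \sqrt{10} \approx -5.4868$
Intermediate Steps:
$J = -3$ ($J = -8 + 5 = -3$)
$L = \sqrt{10} \approx 3.1623$
$w{\left(t,A \right)} = 1 + A$ ($w{\left(t,A \right)} = 2 - \left(1 - A\right) = 2 + \left(-1 + A\right) = 1 + A$)
$x = 1 + \sqrt{10} \approx 4.1623$
$- 3 x + 7 = - 3 \left(1 + \sqrt{10}\right) + 7 = \left(-3 - 3 \sqrt{10}\right) + 7 = 4 - 3 \sqrt{10}$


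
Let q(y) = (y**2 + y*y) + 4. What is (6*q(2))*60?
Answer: 4320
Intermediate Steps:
q(y) = 4 + 2*y**2 (q(y) = (y**2 + y**2) + 4 = 2*y**2 + 4 = 4 + 2*y**2)
(6*q(2))*60 = (6*(4 + 2*2**2))*60 = (6*(4 + 2*4))*60 = (6*(4 + 8))*60 = (6*12)*60 = 72*60 = 4320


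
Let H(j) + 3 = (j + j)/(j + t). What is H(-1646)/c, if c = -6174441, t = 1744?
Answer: 1793/302547609 ≈ 5.9263e-6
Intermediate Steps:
H(j) = -3 + 2*j/(1744 + j) (H(j) = -3 + (j + j)/(j + 1744) = -3 + (2*j)/(1744 + j) = -3 + 2*j/(1744 + j))
H(-1646)/c = ((-5232 - 1*(-1646))/(1744 - 1646))/(-6174441) = ((-5232 + 1646)/98)*(-1/6174441) = ((1/98)*(-3586))*(-1/6174441) = -1793/49*(-1/6174441) = 1793/302547609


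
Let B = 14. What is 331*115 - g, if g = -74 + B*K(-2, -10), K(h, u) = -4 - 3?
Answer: 38237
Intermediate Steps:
K(h, u) = -7
g = -172 (g = -74 + 14*(-7) = -74 - 98 = -172)
331*115 - g = 331*115 - 1*(-172) = 38065 + 172 = 38237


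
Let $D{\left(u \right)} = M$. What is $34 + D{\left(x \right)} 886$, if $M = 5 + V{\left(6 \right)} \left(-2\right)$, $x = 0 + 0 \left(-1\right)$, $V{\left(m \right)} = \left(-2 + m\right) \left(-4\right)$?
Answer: $32816$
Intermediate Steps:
$V{\left(m \right)} = 8 - 4 m$
$x = 0$ ($x = 0 + 0 = 0$)
$M = 37$ ($M = 5 + \left(8 - 24\right) \left(-2\right) = 5 - -32 = 5 + 32 = 37$)
$D{\left(u \right)} = 37$
$34 + D{\left(x \right)} 886 = 34 + 37 \cdot 886 = 34 + 32782 = 32816$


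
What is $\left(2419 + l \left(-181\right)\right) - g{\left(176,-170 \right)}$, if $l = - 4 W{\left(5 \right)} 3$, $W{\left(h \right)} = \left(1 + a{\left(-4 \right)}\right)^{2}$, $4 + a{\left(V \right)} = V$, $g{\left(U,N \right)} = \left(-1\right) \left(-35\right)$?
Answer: $108812$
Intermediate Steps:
$g{\left(U,N \right)} = 35$
$a{\left(V \right)} = -4 + V$
$W{\left(h \right)} = 49$ ($W{\left(h \right)} = \left(1 - 8\right)^{2} = \left(-7\right)^{2} = 49$)
$l = -588$ ($l = \left(-4\right) 49 \cdot 3 = \left(-196\right) 3 = -588$)
$\left(2419 + l \left(-181\right)\right) - g{\left(176,-170 \right)} = \left(2419 - -106428\right) - 35 = \left(2419 + 106428\right) - 35 = 108847 - 35 = 108812$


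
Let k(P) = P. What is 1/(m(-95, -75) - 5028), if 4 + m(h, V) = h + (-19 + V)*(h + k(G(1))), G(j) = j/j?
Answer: 1/3709 ≈ 0.00026961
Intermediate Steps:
G(j) = 1
m(h, V) = -4 + h + (1 + h)*(-19 + V) (m(h, V) = -4 + (h + (-19 + V)*(h + 1)) = -4 + (h + (-19 + V)*(1 + h)) = -4 + (h + (1 + h)*(-19 + V)) = -4 + h + (1 + h)*(-19 + V))
1/(m(-95, -75) - 5028) = 1/((-23 - 75 - 18*(-95) - 75*(-95)) - 5028) = 1/((-23 - 75 + 1710 + 7125) - 5028) = 1/(8737 - 5028) = 1/3709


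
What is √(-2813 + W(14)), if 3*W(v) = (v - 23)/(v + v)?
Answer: I*√551369/14 ≈ 53.039*I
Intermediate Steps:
W(v) = (-23 + v)/(6*v) (W(v) = ((v - 23)/(v + v))/3 = ((-23 + v)/((2*v)))/3 = ((-23 + v)*(1/(2*v)))/3 = ((-23 + v)/(2*v))/3 = (-23 + v)/(6*v))
√(-2813 + W(14)) = √(-2813 + (⅙)*(-23 + 14)/14) = √(-2813 + (⅙)*(1/14)*(-9)) = √(-2813 - 3/28) = √(-78767/28) = I*√551369/14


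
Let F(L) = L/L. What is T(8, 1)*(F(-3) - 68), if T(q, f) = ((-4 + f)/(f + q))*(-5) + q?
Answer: -1943/3 ≈ -647.67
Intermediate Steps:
F(L) = 1
T(q, f) = q - 5*(-4 + f)/(f + q) (T(q, f) = ((-4 + f)/(f + q))*(-5) + q = -5*(-4 + f)/(f + q) + q = q - 5*(-4 + f)/(f + q))
T(8, 1)*(F(-3) - 68) = ((20 + 8² - 5*1 + 1*8)/(1 + 8))*(1 - 68) = ((20 + 64 - 5 + 8)/9)*(-67) = ((⅑)*87)*(-67) = (29/3)*(-67) = -1943/3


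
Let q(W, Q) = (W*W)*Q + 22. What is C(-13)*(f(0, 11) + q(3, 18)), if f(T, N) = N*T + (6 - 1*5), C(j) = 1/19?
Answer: 185/19 ≈ 9.7368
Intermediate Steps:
C(j) = 1/19
q(W, Q) = 22 + Q*W² (q(W, Q) = W²*Q + 22 = Q*W² + 22 = 22 + Q*W²)
f(T, N) = 1 + N*T (f(T, N) = N*T + (6 - 5) = N*T + 1 = 1 + N*T)
C(-13)*(f(0, 11) + q(3, 18)) = ((1 + 11*0) + (22 + 18*3²))/19 = ((1 + 0) + (22 + 18*9))/19 = (1 + (22 + 162))/19 = (1 + 184)/19 = (1/19)*185 = 185/19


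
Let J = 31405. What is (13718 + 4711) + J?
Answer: 49834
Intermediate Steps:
(13718 + 4711) + J = (13718 + 4711) + 31405 = 18429 + 31405 = 49834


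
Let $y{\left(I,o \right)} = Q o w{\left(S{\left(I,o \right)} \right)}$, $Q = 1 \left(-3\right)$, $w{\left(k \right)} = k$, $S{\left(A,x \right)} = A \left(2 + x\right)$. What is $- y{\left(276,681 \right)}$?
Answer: $385121844$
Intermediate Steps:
$Q = -3$
$y{\left(I,o \right)} = - 3 I o \left(2 + o\right)$ ($y{\left(I,o \right)} = - 3 o I \left(2 + o\right) = - 3 I o \left(2 + o\right)$)
$- y{\left(276,681 \right)} = - \left(-3\right) 276 \cdot 681 \left(2 + 681\right) = - \left(-3\right) 276 \cdot 681 \cdot 683 = \left(-1\right) \left(-385121844\right) = 385121844$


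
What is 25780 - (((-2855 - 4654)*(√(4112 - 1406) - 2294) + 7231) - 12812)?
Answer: -17194285 + 7509*√2706 ≈ -1.6804e+7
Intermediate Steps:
25780 - (((-2855 - 4654)*(√(4112 - 1406) - 2294) + 7231) - 12812) = 25780 - ((-7509*(√2706 - 2294) + 7231) - 12812) = 25780 - ((-7509*(-2294 + √2706) + 7231) - 12812) = 25780 - (((17225646 - 7509*√2706) + 7231) - 12812) = 25780 - ((17232877 - 7509*√2706) - 12812) = 25780 - (17220065 - 7509*√2706) = 25780 + (-17220065 + 7509*√2706) = -17194285 + 7509*√2706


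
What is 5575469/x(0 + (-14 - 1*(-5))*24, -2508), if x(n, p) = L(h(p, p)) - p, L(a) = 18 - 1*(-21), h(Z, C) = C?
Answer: 5575469/2547 ≈ 2189.0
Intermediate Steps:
L(a) = 39 (L(a) = 18 + 21 = 39)
x(n, p) = 39 - p
5575469/x(0 + (-14 - 1*(-5))*24, -2508) = 5575469/(39 - 1*(-2508)) = 5575469/(39 + 2508) = 5575469/2547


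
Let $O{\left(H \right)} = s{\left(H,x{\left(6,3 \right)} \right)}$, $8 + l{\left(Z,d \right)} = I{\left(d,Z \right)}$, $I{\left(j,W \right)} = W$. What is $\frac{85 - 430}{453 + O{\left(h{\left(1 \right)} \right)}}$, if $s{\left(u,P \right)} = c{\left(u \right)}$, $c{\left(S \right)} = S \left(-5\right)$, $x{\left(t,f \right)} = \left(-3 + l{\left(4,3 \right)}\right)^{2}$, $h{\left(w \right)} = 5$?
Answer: $- \frac{345}{428} \approx -0.80608$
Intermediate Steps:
$l{\left(Z,d \right)} = -8 + Z$
$x{\left(t,f \right)} = 49$ ($x{\left(t,f \right)} = \left(-3 + \left(-8 + 4\right)\right)^{2} = \left(-3 - 4\right)^{2} = \left(-7\right)^{2} = 49$)
$c{\left(S \right)} = - 5 S$
$s{\left(u,P \right)} = - 5 u$
$O{\left(H \right)} = - 5 H$
$\frac{85 - 430}{453 + O{\left(h{\left(1 \right)} \right)}} = \frac{85 - 430}{453 - 25} = - \frac{345}{453 - 25} = - \frac{345}{428}$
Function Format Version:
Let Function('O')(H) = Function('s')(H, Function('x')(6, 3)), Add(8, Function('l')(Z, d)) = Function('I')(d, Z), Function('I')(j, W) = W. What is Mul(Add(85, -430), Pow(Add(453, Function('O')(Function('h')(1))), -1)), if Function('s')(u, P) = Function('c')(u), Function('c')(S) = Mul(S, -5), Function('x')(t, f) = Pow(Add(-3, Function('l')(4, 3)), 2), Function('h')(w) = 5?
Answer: Rational(-345, 428) ≈ -0.80608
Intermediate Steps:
Function('l')(Z, d) = Add(-8, Z)
Function('x')(t, f) = 49 (Function('x')(t, f) = Pow(Add(-3, Add(-8, 4)), 2) = Pow(Add(-3, -4), 2) = Pow(-7, 2) = 49)
Function('c')(S) = Mul(-5, S)
Function('s')(u, P) = Mul(-5, u)
Function('O')(H) = Mul(-5, H)
Mul(Add(85, -430), Pow(Add(453, Function('O')(Function('h')(1))), -1)) = Mul(Add(85, -430), Pow(Add(453, Mul(-5, 5)), -1)) = Mul(-345, Pow(Add(453, -25), -1)) = Mul(-345, Pow(428, -1)) = Mul(-345, Rational(1, 428)) = Rational(-345, 428)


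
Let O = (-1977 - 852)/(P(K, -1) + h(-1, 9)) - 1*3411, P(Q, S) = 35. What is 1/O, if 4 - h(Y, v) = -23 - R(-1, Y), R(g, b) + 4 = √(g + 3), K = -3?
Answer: -94568/327186789 - 23*√2/327186789 ≈ -0.00028913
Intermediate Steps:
R(g, b) = -4 + √(3 + g) (R(g, b) = -4 + √(g + 3) = -4 + √(3 + g))
h(Y, v) = 23 + √2 (h(Y, v) = 4 - (-23 - (-4 + √(3 - 1))) = 4 - (-23 - (-4 + √2)) = 4 - (-23 + (4 - √2)) = 4 - (-19 - √2) = 4 + (19 + √2) = 23 + √2)
O = -3411 - 2829/(58 + √2) (O = (-1977 - 852)/(35 + (23 + √2)) - 1*3411 = -2829/(58 + √2) - 3411 = -3411 - 2829/(58 + √2) ≈ -3458.6)
1/O = 1/(-141852/41 + 69*√2/82)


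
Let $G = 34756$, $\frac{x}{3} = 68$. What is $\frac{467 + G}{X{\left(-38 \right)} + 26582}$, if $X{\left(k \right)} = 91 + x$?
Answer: $\frac{11741}{8959} \approx 1.3105$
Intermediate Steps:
$x = 204$ ($x = 3 \cdot 68 = 204$)
$X{\left(k \right)} = 295$ ($X{\left(k \right)} = 91 + 204 = 295$)
$\frac{467 + G}{X{\left(-38 \right)} + 26582} = \frac{467 + 34756}{295 + 26582} = \frac{35223}{26877} = 35223 \cdot \frac{1}{26877} = \frac{11741}{8959}$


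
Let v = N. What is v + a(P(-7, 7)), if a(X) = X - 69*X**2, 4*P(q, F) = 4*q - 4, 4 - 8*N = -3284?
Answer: -4013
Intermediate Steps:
N = 411 (N = 1/2 - 1/8*(-3284) = 1/2 + 821/2 = 411)
P(q, F) = -1 + q (P(q, F) = (4*q - 4)/4 = (-4 + 4*q)/4 = -1 + q)
v = 411
v + a(P(-7, 7)) = 411 + (-1 - 7)*(1 - 69*(-1 - 7)) = 411 - 8*(1 - 69*(-8)) = 411 - 8*(1 + 552) = 411 - 8*553 = 411 - 4424 = -4013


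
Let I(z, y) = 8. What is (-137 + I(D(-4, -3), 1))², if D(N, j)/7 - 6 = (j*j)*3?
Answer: 16641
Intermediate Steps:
D(N, j) = 42 + 21*j² (D(N, j) = 42 + 7*((j*j)*3) = 42 + 7*(j²*3) = 42 + 7*(3*j²) = 42 + 21*j²)
(-137 + I(D(-4, -3), 1))² = (-137 + 8)² = (-129)² = 16641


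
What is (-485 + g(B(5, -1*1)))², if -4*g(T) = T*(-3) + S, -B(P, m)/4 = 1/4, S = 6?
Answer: 3798601/16 ≈ 2.3741e+5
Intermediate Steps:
B(P, m) = -1 (B(P, m) = -4/4 = -4*¼ = -1)
g(T) = -3/2 + 3*T/4 (g(T) = -(T*(-3) + 6)/4 = -(-3*T + 6)/4 = -(6 - 3*T)/4 = -3/2 + 3*T/4)
(-485 + g(B(5, -1*1)))² = (-485 + (-3/2 + (¾)*(-1)))² = (-485 + (-3/2 - ¾))² = (-485 - 9/4)² = (-1949/4)² = 3798601/16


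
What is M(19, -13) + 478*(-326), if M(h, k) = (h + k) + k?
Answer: -155835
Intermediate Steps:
M(h, k) = h + 2*k
M(19, -13) + 478*(-326) = (19 + 2*(-13)) + 478*(-326) = (19 - 26) - 155828 = -7 - 155828 = -155835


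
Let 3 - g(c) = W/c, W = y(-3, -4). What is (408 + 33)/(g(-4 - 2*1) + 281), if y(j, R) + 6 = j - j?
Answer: 441/283 ≈ 1.5583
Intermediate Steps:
y(j, R) = -6 (y(j, R) = -6 + (j - j) = -6 + 0 = -6)
W = -6
g(c) = 3 + 6/c (g(c) = 3 - (-6)/c = 3 + 6/c)
(408 + 33)/(g(-4 - 2*1) + 281) = (408 + 33)/((3 + 6/(-4 - 2*1)) + 281) = 441/((3 + 6/(-4 - 2)) + 281) = 441/((3 + 6/(-6)) + 281) = 441/((3 + 6*(-⅙)) + 281) = 441/((3 - 1) + 281) = 441/(2 + 281) = 441/283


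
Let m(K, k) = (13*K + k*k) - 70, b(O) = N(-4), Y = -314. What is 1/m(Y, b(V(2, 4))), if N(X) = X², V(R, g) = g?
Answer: -1/3896 ≈ -0.00025667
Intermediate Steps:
b(O) = 16 (b(O) = (-4)² = 16)
m(K, k) = -70 + k² + 13*K (m(K, k) = (13*K + k²) - 70 = (k² + 13*K) - 70 = -70 + k² + 13*K)
1/m(Y, b(V(2, 4))) = 1/(-70 + 16² + 13*(-314)) = 1/(-70 + 256 - 4082) = 1/(-3896) = -1/3896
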